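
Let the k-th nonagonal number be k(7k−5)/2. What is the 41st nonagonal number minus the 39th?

41·(7·41 − 5)/2 = 5781 and 39·(7·39 − 5)/2 = 5226.
Difference: 5781 − 5226 = 555.

555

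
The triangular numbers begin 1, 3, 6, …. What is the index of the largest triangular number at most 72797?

381

Solve n(n+1)/2 ≤ 72797 for integer n.
n = 381 gives 72771 ≤ 72797, while n = 382 gives 73153 > 72797; so the answer is index 381.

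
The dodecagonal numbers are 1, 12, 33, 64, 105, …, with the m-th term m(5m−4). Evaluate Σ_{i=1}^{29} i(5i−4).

Σ i(5i−4) = 5Σi² − 4Σi over i = 1..29.
Σi = 435 and Σi² = 8555.
5·8555 − 4·435 = 41035.

41035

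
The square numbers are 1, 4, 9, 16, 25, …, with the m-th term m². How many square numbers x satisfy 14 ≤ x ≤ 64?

5

The n-th square number is n².
Smallest index with value ≥ 14: n = 4 (giving 16).
Largest index with value ≤ 64: n = 8 (giving 64).
Indices 4 through 8: 5 terms.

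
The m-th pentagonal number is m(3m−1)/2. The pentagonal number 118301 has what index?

Set n(3n−1)/2 = 118301, giving 3n² − n − 236602 = 0.
The discriminant is 1 + 24·118301 = 2839225, and √2839225 = 1685.
So n = (1 + 1685) / 6 = 1686/6 = 281.

281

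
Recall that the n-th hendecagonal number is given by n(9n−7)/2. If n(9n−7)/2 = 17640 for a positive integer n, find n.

Set n(9n−7)/2 = 17640, giving 9n² − 7n − 35280 = 0.
The discriminant is 49 + 72·17640 = 1270129, and √1270129 = 1127.
So n = (7 + 1127) / 18 = 1134/18 = 63.

63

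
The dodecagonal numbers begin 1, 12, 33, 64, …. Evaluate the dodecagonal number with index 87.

The 87th dodecagonal number is n(5n−4) with n = 87.
87·(5·87 − 4) = 87·431 = 37497.

37497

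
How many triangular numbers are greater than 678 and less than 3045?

The n-th triangular number is n(n+1)/2.
Smallest index with value > 678: n = 37 (giving 703).
Largest index with value < 3045: n = 77 (giving 3003).
Indices 37 through 77: 41 terms.

41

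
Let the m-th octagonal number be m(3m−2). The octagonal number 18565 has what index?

Set n(3n−2) = 18565, giving 3n² − 2n − 18565 = 0.
The discriminant is 4 + 12·18565 = 222784, and √222784 = 472.
So n = (2 + 472) / 6 = 474/6 = 79.

79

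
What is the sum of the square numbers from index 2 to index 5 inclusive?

Σ_{i=2}^{5} i² = 55 − 1 = 54.

54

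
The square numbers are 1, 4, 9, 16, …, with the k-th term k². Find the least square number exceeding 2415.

Solve n² > 2415 for integer n.
The largest n with value ≤ 2415 is 49 (since 2401 ≤ 2415 < 2500), so the first above is n = 50, value 2500.

2500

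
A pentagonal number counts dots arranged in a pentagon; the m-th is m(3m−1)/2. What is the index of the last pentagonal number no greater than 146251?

Solve n(3n−1)/2 ≤ 146251 for integer n.
n = 312 gives 145860 ≤ 146251, while n = 313 gives 146797 > 146251; so the answer is index 312.

312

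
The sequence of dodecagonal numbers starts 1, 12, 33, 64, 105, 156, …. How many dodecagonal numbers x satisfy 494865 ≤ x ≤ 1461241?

The n-th dodecagonal number is n(5n−4).
Smallest index with value ≥ 494865: n = 315 (giving 494865).
Largest index with value ≤ 1461241: n = 541 (giving 1461241).
Indices 315 through 541: 227 terms.

227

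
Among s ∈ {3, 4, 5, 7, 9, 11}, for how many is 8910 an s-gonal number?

s = 3: P(3, 132) = 8778 and P(3, 133) = 8911; 8910 is not s-gonal.
s = 4: P(4, 94) = 8836 and P(4, 95) = 9025; 8910 is not s-gonal.
s = 5: P(5, 77) = 8855 and P(5, 78) = 9087; 8910 is not s-gonal.
s = 7: P(7, 60) = 8910. ✓
s = 9: P(9, 50) = 8625 and P(9, 51) = 8976; 8910 is not s-gonal.
s = 11: P(11, 44) = 8558 and P(11, 45) = 8955; 8910 is not s-gonal.
Hits: s ∈ {7} → 1.

1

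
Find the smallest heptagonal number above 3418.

Solve n(5n−3)/2 > 3418 for integer n.
The largest n with value ≤ 3418 is 37 (since 3367 ≤ 3418 < 3553), so the first above is n = 38, value 3553.

3553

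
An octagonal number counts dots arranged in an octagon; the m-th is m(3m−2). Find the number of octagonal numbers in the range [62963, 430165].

The n-th octagonal number is n(3n−2).
Smallest index with value ≥ 62963: n = 146 (giving 63656).
Largest index with value ≤ 430165: n = 379 (giving 430165).
Indices 146 through 379: 234 terms.

234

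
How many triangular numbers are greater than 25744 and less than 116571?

256

The n-th triangular number is n(n+1)/2.
Smallest index with value > 25744: n = 227 (giving 25878).
Largest index with value < 116571: n = 482 (giving 116403).
Indices 227 through 482: 256 terms.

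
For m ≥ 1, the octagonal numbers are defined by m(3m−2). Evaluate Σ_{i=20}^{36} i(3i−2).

Σ i(3i−2) = 3Σi² − 2Σi over i = 20..36.
Σi = 666 − 190 = 476 and Σi² = 16206 − 2470 = 13736.
3·13736 − 2·476 = 40256.

40256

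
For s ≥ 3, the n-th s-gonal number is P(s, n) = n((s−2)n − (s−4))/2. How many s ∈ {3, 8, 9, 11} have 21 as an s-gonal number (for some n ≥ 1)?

2

s = 3: P(3, 6) = 21. ✓
s = 8: P(8, 3) = 21. ✓
s = 9: P(9, 2) = 9 and P(9, 3) = 24; 21 is not s-gonal.
s = 11: P(11, 2) = 11 and P(11, 3) = 30; 21 is not s-gonal.
Hits: s ∈ {3, 8} → 2.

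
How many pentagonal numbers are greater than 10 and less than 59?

The n-th pentagonal number is n(3n−1)/2.
Smallest index with value > 10: n = 3 (giving 12).
Largest index with value < 59: n = 6 (giving 51).
Indices 3 through 6: 4 terms.

4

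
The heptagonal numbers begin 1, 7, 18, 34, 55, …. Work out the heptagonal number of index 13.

The 13th heptagonal number is n(5n−3)/2 with n = 13.
13·(5·13 − 3)/2 = 13·62/2 = 13·31 = 403.

403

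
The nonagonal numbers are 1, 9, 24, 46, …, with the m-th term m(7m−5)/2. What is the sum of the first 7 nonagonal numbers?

420

Σ i(7i−5)/2 = (7Σi² − 5Σi) / 2 over i = 1..7.
Σi = 28 and Σi² = 140.
(7·140 − 5·28) / 2 = 840/2 = 420.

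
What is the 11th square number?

11² = 121.

121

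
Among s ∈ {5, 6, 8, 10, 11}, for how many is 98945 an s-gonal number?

s = 5: P(5, 257) = 98945. ✓
s = 6: P(6, 222) = 98346 and P(6, 223) = 99235; 98945 is not s-gonal.
s = 8: P(8, 181) = 97921 and P(8, 182) = 99008; 98945 is not s-gonal.
s = 10: P(10, 157) = 98125 and P(10, 158) = 99382; 98945 is not s-gonal.
s = 11: P(11, 148) = 98050 and P(11, 149) = 99383; 98945 is not s-gonal.
Hits: s ∈ {5} → 1.

1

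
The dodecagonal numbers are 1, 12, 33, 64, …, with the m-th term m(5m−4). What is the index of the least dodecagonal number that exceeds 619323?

353

Solve n(5n−4) > 619323 for integer n.
The largest n with value ≤ 619323 is 352 (since 618112 ≤ 619323 < 621633), so the first above is n = 353, value 621633.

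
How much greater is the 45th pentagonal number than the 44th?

Consecutive pentagonal numbers differ by 3n − 2: here 3·45 − 2 = 133.

133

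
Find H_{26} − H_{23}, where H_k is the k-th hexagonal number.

291

26·(2·26 − 1) = 1326 and 23·(2·23 − 1) = 1035.
Difference: 1326 − 1035 = 291.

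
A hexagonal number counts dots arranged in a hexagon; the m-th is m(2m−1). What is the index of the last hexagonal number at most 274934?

371

Solve n(2n−1) ≤ 274934 for integer n.
n = 371 gives 274911 ≤ 274934, while n = 372 gives 276396 > 274934; so the answer is index 371.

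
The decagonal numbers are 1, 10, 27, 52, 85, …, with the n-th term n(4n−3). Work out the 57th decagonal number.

The 57th decagonal number is n(4n−3) with n = 57.
57·(4·57 − 3) = 57·225 = 12825.

12825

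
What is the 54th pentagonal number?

The 54th pentagonal number is n(3n−1)/2 with n = 54.
54·(3·54 − 1)/2 = 54·161/2 = 4347.

4347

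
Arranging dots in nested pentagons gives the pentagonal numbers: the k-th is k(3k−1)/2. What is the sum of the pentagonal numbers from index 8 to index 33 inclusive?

18317

Σ i(3i−1)/2 = (3Σi² − Σi) / 2 over i = 8..33.
Σi = 561 − 28 = 533 and Σi² = 12529 − 140 = 12389.
(3·12389 − 1·533) / 2 = 36634/2 = 18317.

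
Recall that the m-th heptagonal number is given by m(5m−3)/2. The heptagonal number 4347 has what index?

42

Set n(5n−3)/2 = 4347, giving 5n² − 3n − 8694 = 0.
The discriminant is 9 + 40·4347 = 173889, and √173889 = 417.
So n = (3 + 417) / 10 = 420/10 = 42.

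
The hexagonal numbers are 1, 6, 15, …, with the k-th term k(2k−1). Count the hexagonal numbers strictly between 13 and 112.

5

The n-th hexagonal number is n(2n−1).
Smallest index with value > 13: n = 3 (giving 15).
Largest index with value < 112: n = 7 (giving 91).
Indices 3 through 7: 5 terms.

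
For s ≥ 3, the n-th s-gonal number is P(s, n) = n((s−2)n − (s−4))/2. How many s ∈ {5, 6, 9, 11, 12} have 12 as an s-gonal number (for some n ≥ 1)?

s = 5: P(5, 3) = 12. ✓
s = 6: P(6, 2) = 6 and P(6, 3) = 15; 12 is not s-gonal.
s = 9: P(9, 2) = 9 and P(9, 3) = 24; 12 is not s-gonal.
s = 11: P(11, 2) = 11 and P(11, 3) = 30; 12 is not s-gonal.
s = 12: P(12, 2) = 12. ✓
Hits: s ∈ {5, 12} → 2.

2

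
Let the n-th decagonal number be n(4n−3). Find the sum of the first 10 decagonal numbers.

Σ i(4i−3) = 4Σi² − 3Σi over i = 1..10.
Σi = 55 and Σi² = 385.
4·385 − 3·55 = 1375.

1375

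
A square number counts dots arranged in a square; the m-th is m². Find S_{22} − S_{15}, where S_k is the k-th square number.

259

22² = 484 and 15² = 225.
Difference: 484 − 225 = 259.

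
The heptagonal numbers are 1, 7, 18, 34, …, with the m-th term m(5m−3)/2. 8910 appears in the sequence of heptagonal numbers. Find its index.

Set n(5n−3)/2 = 8910, giving 5n² − 3n − 17820 = 0.
The discriminant is 9 + 40·8910 = 356409, and √356409 = 597.
So n = (3 + 597) / 10 = 600/10 = 60.

60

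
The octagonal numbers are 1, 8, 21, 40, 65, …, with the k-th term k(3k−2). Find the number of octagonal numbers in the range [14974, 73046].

86

The n-th octagonal number is n(3n−2).
Smallest index with value ≥ 14974: n = 71 (giving 14981).
Largest index with value ≤ 73046: n = 156 (giving 72696).
Indices 71 through 156: 86 terms.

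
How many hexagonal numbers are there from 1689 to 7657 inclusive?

The n-th hexagonal number is n(2n−1).
Smallest index with value ≥ 1689: n = 30 (giving 1770).
Largest index with value ≤ 7657: n = 62 (giving 7626).
Indices 30 through 62: 33 terms.

33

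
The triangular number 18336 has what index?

191

Set n(n+1)/2 = 18336, giving n² + n − 36672 = 0.
The discriminant is 1 + 8·18336 = 146689, and √146689 = 383.
So n = (-1 + 383) / 2 = 382/2 = 191.
Check: 191·192/2 = 18336. ✓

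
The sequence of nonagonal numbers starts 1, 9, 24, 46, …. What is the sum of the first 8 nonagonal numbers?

624

Σ i(7i−5)/2 = (7Σi² − 5Σi) / 2 over i = 1..8.
Σi = 36 and Σi² = 204.
(7·204 − 5·36) / 2 = 1248/2 = 624.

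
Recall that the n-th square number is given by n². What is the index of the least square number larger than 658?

26

Solve n² > 658 for integer n.
The largest n with value ≤ 658 is 25 (since 625 ≤ 658 < 676), so the first above is n = 26, value 676.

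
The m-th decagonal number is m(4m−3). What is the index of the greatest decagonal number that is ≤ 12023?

Solve n(4n−3) ≤ 12023 for integer n.
n = 55 gives 11935 ≤ 12023, while n = 56 gives 12376 > 12023; so the answer is index 55.

55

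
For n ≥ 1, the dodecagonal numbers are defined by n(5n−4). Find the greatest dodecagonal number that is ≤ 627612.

625164

Solve n(5n−4) ≤ 627612 for integer n.
n = 354 gives 625164 ≤ 627612, while n = 355 gives 628705 > 627612; so the answer is 625164.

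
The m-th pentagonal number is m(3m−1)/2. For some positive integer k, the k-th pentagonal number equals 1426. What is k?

Set n(3n−1)/2 = 1426, giving 3n² − n − 2852 = 0.
The discriminant is 1 + 24·1426 = 34225, and √34225 = 185.
So n = (1 + 185) / 6 = 186/6 = 31.

31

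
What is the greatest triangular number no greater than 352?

Solve n(n+1)/2 ≤ 352 for integer n.
n = 26 gives 351 ≤ 352, while n = 27 gives 378 > 352; so the answer is 351.

351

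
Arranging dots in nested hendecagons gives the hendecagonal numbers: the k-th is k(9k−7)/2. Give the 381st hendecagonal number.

381·(9·381 − 7)/2 = 381·3422/2 = 381·1711 = 651891.

651891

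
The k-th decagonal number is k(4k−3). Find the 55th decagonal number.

11935

The 55th decagonal number is n(4n−3) with n = 55.
55·(4·55 − 3) = 55·217 = 11935.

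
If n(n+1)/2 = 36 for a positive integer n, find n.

8

Set n(n+1)/2 = 36, giving n² + n − 72 = 0.
So n = (-1 + 17) / 2 = 16/2 = 8.
Check: 8·9/2 = 36. ✓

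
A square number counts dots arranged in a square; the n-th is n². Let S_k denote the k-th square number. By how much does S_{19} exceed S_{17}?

19² = 361 and 17² = 289.
Difference: 361 − 289 = 72.

72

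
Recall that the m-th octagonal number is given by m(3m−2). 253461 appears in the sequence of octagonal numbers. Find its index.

Set n(3n−2) = 253461, giving 3n² − 2n − 253461 = 0.
So n = (2 + 1744) / 6 = 1746/6 = 291.
Check: 291·(3·291 − 2) = 253461. ✓

291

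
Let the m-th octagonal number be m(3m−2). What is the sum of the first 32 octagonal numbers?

33264

Σ i(3i−2) = 3Σi² − 2Σi over i = 1..32.
Σi = 528 and Σi² = 11440.
3·11440 − 2·528 = 33264.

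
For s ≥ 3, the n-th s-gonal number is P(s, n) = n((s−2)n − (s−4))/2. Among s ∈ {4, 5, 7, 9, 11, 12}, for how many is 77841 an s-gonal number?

s = 4: P(4, 279) = 77841. ✓
s = 5: P(5, 227) = 77180 and P(5, 228) = 77862; 77841 is not s-gonal.
s = 7: P(7, 176) = 77176 and P(7, 177) = 78057; 77841 is not s-gonal.
s = 9: P(9, 149) = 77331 and P(9, 150) = 78375; 77841 is not s-gonal.
s = 11: P(11, 131) = 76766 and P(11, 132) = 77946; 77841 is not s-gonal.
s = 12: P(12, 125) = 77625 and P(12, 126) = 78876; 77841 is not s-gonal.
Hits: s ∈ {4} → 1.

1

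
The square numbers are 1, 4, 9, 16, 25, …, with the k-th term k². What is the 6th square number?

36

6² = 36.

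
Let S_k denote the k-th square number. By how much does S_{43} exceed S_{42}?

85

n² − (n−1)² = 2n − 1, so 43² − 42² = 2·43 − 1 = 85.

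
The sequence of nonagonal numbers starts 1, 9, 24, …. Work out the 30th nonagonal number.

The 30th nonagonal number is n(7n−5)/2 with n = 30.
30·(7·30 − 5)/2 = 30·205/2 = 3075.

3075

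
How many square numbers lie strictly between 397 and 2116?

26

The n-th square number is n².
Smallest index with value > 397: n = 20 (giving 400).
Largest index with value < 2116: n = 45 (giving 2025).
Indices 20 through 45: 26 terms.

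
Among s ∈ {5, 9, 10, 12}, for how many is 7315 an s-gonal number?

1

s = 5: P(5, 70) = 7315. ✓
s = 9: P(9, 46) = 7291 and P(9, 47) = 7614; 7315 is not s-gonal.
s = 10: P(10, 43) = 7267 and P(10, 44) = 7612; 7315 is not s-gonal.
s = 12: P(12, 38) = 7068 and P(12, 39) = 7449; 7315 is not s-gonal.
Hits: s ∈ {5} → 1.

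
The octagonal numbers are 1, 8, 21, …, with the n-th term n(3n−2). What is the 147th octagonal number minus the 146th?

877

Consecutive octagonal numbers differ by 6n − 5: here 6·147 − 5 = 877.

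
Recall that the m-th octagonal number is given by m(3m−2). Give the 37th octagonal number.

4033

37·(3·37 − 2) = 37·109 = 4033.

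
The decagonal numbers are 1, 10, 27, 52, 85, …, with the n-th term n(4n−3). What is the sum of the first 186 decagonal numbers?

Σ i(4i−3) = 4Σi² − 3Σi over i = 1..186.
Σi = 17391 and Σi² = 2162281.
4·2162281 − 3·17391 = 8596951.

8596951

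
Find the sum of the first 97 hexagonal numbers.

613137

Σ i(2i−1) = 2Σi² − Σi over i = 1..97.
Σi = 4753 and Σi² = 308945.
2·308945 − 1·4753 = 613137.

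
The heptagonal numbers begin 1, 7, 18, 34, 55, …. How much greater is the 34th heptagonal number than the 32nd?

327

34·(5·34 − 3)/2 = 2839 and 32·(5·32 − 3)/2 = 2512.
Difference: 2839 − 2512 = 327.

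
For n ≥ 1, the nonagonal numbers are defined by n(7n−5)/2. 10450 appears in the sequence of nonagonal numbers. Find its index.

55

Set n(7n−5)/2 = 10450, giving 7n² − 5n − 20900 = 0.
So n = (5 + 765) / 14 = 770/14 = 55.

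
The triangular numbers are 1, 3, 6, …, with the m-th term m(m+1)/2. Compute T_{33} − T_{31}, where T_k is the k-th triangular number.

33·34/2 = 561 and 31·32/2 = 496.
Difference: 561 − 496 = 65.

65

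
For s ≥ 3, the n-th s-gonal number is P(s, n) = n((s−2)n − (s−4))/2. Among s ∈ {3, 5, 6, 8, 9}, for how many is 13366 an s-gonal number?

s = 3: P(3, 163) = 13366. ✓
s = 5: P(5, 94) = 13207 and P(5, 95) = 13490; 13366 is not s-gonal.
s = 6: P(6, 82) = 13366. ✓
s = 8: P(8, 67) = 13333 and P(8, 68) = 13736; 13366 is not s-gonal.
s = 9: P(9, 62) = 13299 and P(9, 63) = 13734; 13366 is not s-gonal.
Hits: s ∈ {3, 6} → 2.

2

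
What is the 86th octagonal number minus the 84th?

1016

86·(3·86 − 2) = 22016 and 84·(3·84 − 2) = 21000.
Difference: 22016 − 21000 = 1016.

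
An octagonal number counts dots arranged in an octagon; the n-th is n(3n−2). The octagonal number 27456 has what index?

Set n(3n−2) = 27456, giving 3n² − 2n − 27456 = 0.
So n = (2 + 574) / 6 = 576/6 = 96.

96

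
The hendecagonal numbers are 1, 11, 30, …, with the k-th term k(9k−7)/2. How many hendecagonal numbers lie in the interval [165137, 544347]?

The n-th hendecagonal number is n(9n−7)/2.
Smallest index with value ≥ 165137: n = 192 (giving 165216).
Largest index with value ≤ 544347: n = 348 (giving 543750).
Indices 192 through 348: 157 terms.

157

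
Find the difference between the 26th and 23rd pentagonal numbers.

26·(3·26 − 1)/2 = 1001 and 23·(3·23 − 1)/2 = 782.
Difference: 1001 − 782 = 219.

219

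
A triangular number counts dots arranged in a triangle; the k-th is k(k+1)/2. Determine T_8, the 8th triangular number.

36

The 8th triangular number is n(n+1)/2 with n = 8.
8·9/2 = 72/2 = 36.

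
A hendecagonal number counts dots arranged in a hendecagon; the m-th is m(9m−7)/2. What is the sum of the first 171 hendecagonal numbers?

Σ i(9i−7)/2 = (9Σi² − 7Σi) / 2 over i = 1..171.
Σi = 14706 and Σi² = 1681386.
(9·1681386 − 7·14706) / 2 = 15029532/2 = 7514766.

7514766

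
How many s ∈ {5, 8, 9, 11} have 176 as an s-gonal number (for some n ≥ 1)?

s = 5: P(5, 11) = 176. ✓
s = 8: P(8, 8) = 176. ✓
s = 9: P(9, 7) = 154 and P(9, 8) = 204; 176 is not s-gonal.
s = 11: P(11, 6) = 141 and P(11, 7) = 196; 176 is not s-gonal.
Hits: s ∈ {5, 8} → 2.

2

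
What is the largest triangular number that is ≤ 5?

Solve n(n+1)/2 ≤ 5 for integer n.
n = 2 gives 3 ≤ 5, while n = 3 gives 6 > 5; so the answer is 3.

3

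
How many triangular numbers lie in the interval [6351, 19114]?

83

The n-th triangular number is n(n+1)/2.
Smallest index with value ≥ 6351: n = 113 (giving 6441).
Largest index with value ≤ 19114: n = 195 (giving 19110).
Indices 113 through 195: 83 terms.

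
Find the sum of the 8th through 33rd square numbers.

Σ_{i=8}^{33} i² = 12529 − 140 = 12389.

12389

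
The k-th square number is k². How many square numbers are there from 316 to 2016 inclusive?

27

The n-th square number is n².
Smallest index with value ≥ 316: n = 18 (giving 324).
Largest index with value ≤ 2016: n = 44 (giving 1936).
Indices 18 through 44: 27 terms.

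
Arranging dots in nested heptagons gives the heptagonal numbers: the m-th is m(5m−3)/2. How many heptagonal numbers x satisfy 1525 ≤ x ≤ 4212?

The n-th heptagonal number is n(5n−3)/2.
Smallest index with value ≥ 1525: n = 25 (giving 1525).
Largest index with value ≤ 4212: n = 41 (giving 4141).
Indices 25 through 41: 17 terms.

17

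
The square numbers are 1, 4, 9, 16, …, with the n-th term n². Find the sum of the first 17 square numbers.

1785

Σ_{i=1}^{17} i² = 17·18·35/6 = 1785.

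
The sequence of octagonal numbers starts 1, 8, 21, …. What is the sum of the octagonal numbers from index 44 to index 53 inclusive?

69845

Σ i(3i−2) = 3Σi² − 2Σi over i = 44..53.
Σi = 1431 − 946 = 485 and Σi² = 51039 − 27434 = 23605.
3·23605 − 2·485 = 69845.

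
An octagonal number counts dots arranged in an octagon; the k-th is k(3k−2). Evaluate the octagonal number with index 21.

The 21st octagonal number is n(3n−2) with n = 21.
21·(3·21 − 2) = 21·61 = 1281.

1281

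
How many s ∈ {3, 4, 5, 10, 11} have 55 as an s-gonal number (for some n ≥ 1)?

1

s = 3: P(3, 10) = 55. ✓
s = 4: P(4, 7) = 49 and P(4, 8) = 64; 55 is not s-gonal.
s = 5: P(5, 6) = 51 and P(5, 7) = 70; 55 is not s-gonal.
s = 10: P(10, 4) = 52 and P(10, 5) = 85; 55 is not s-gonal.
s = 11: P(11, 3) = 30 and P(11, 4) = 58; 55 is not s-gonal.
Hits: s ∈ {3} → 1.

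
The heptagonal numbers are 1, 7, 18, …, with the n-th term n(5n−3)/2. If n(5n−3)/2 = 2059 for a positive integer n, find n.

Set n(5n−3)/2 = 2059, giving 5n² − 3n − 4118 = 0.
The discriminant is 9 + 40·2059 = 82369, and √82369 = 287.
So n = (3 + 287) / 10 = 290/10 = 29.
Check: 29·(5·29 − 3)/2 = 2059. ✓

29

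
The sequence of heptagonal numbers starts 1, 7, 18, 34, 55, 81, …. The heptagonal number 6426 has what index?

Set n(5n−3)/2 = 6426, giving 5n² − 3n − 12852 = 0.
The discriminant is 9 + 40·6426 = 257049, and √257049 = 507.
So n = (3 + 507) / 10 = 510/10 = 51.

51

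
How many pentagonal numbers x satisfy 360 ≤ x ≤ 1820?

The n-th pentagonal number is n(3n−1)/2.
Smallest index with value ≥ 360: n = 16 (giving 376).
Largest index with value ≤ 1820: n = 35 (giving 1820).
Indices 16 through 35: 20 terms.

20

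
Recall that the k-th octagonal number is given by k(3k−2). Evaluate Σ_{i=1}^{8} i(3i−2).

Σ i(3i−2) = 3Σi² − 2Σi over i = 1..8.
Σi = 36 and Σi² = 204.
3·204 − 2·36 = 540.

540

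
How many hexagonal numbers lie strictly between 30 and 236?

7

The n-th hexagonal number is n(2n−1).
Smallest index with value > 30: n = 5 (giving 45).
Largest index with value < 236: n = 11 (giving 231).
Indices 5 through 11: 7 terms.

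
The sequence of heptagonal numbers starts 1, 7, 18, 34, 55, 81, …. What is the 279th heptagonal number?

194184

The 279th heptagonal number is n(5n−3)/2 with n = 279.
279·(5·279 − 3)/2 = 279·1392/2 = 279·696 = 194184.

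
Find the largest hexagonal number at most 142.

Solve n(2n−1) ≤ 142 for integer n.
n = 8 gives 120 ≤ 142, while n = 9 gives 153 > 142; so the answer is 120.

120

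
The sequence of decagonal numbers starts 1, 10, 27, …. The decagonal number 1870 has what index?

22

Set n(4n−3) = 1870, giving 4n² − 3n − 1870 = 0.
The discriminant is 9 + 16·1870 = 29929, and √29929 = 173.
So n = (3 + 173) / 8 = 176/8 = 22.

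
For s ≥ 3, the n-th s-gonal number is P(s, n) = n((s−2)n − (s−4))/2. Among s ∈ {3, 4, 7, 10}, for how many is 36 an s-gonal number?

2

s = 3: P(3, 8) = 36. ✓
s = 4: P(4, 6) = 36. ✓
s = 7: P(7, 4) = 34 and P(7, 5) = 55; 36 is not s-gonal.
s = 10: P(10, 3) = 27 and P(10, 4) = 52; 36 is not s-gonal.
Hits: s ∈ {3, 4} → 2.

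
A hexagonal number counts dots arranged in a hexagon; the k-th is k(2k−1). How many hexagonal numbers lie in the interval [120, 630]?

The n-th hexagonal number is n(2n−1).
Smallest index with value ≥ 120: n = 8 (giving 120).
Largest index with value ≤ 630: n = 18 (giving 630).
Indices 8 through 18: 11 terms.

11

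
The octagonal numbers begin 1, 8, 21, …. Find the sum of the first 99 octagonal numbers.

975150

Σ i(3i−2) = 3Σi² − 2Σi over i = 1..99.
Σi = 4950 and Σi² = 328350.
3·328350 − 2·4950 = 975150.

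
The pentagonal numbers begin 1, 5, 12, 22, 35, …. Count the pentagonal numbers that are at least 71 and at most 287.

The n-th pentagonal number is n(3n−1)/2.
Smallest index with value ≥ 71: n = 8 (giving 92).
Largest index with value ≤ 287: n = 14 (giving 287).
Indices 8 through 14: 7 terms.

7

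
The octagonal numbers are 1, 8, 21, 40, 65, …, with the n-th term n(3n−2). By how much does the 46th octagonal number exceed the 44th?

46·(3·46 − 2) = 6256 and 44·(3·44 − 2) = 5720.
Difference: 6256 − 5720 = 536.

536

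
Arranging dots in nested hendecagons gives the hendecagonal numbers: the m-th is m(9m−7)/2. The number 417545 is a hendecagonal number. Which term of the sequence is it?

305

Set n(9n−7)/2 = 417545, giving 9n² − 7n − 835090 = 0.
The discriminant is 49 + 72·417545 = 30063289, and √30063289 = 5483.
So n = (7 + 5483) / 18 = 5490/18 = 305.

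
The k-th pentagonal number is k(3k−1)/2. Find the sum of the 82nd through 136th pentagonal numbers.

997975

Σ i(3i−1)/2 = (3Σi² − Σi) / 2 over i = 82..136.
Σi = 9316 − 3321 = 5995 and Σi² = 847756 − 180441 = 667315.
(3·667315 − 1·5995) / 2 = 1995950/2 = 997975.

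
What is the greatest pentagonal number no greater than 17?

Solve n(3n−1)/2 ≤ 17 for integer n.
n = 3 gives 12 ≤ 17, while n = 4 gives 22 > 17; so the answer is 12.

12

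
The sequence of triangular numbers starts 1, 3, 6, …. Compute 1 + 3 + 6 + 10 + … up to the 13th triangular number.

Σ i(i+1)/2 = (Σi² + Σi) / 2 over i = 1..13.
Σi = 91 and Σi² = 819.
(1·819 + 1·91) / 2 = 910/2 = 455.

455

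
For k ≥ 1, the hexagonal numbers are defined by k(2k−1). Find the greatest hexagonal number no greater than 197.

190

Solve n(2n−1) ≤ 197 for integer n.
n = 10 gives 190 ≤ 197, while n = 11 gives 231 > 197; so the answer is 190.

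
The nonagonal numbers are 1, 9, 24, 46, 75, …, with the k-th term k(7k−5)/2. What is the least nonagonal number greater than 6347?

6364

Solve n(7n−5)/2 > 6347 for integer n.
The largest n with value ≤ 6347 is 42 (since 6069 ≤ 6347 < 6364), so the first above is n = 43, value 6364.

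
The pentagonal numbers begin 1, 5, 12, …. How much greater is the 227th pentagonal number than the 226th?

Consecutive pentagonal numbers differ by 3n − 2: here 3·227 − 2 = 679.

679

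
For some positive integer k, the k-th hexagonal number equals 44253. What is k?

Set n(2n−1) = 44253, giving 2n² − n − 44253 = 0.
So n = (1 + 595) / 4 = 596/4 = 149.
Check: 149·(2·149 − 1) = 44253. ✓

149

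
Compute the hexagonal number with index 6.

6·(2·6 − 1) = 6·11 = 66.

66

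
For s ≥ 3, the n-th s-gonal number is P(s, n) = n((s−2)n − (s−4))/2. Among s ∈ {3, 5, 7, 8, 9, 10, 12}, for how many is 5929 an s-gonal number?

1

s = 3: P(3, 108) = 5886 and P(3, 109) = 5995; 5929 is not s-gonal.
s = 5: P(5, 63) = 5922 and P(5, 64) = 6112; 5929 is not s-gonal.
s = 7: P(7, 49) = 5929. ✓
s = 8: P(8, 44) = 5720 and P(8, 45) = 5985; 5929 is not s-gonal.
s = 9: P(9, 41) = 5781 and P(9, 42) = 6069; 5929 is not s-gonal.
s = 10: P(10, 38) = 5662 and P(10, 39) = 5967; 5929 is not s-gonal.
s = 12: P(12, 34) = 5644 and P(12, 35) = 5985; 5929 is not s-gonal.
Hits: s ∈ {7} → 1.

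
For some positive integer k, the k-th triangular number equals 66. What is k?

11

Set n(n+1)/2 = 66, giving n² + n − 132 = 0.
The discriminant is 1 + 8·66 = 529, and √529 = 23.
So n = (-1 + 23) / 2 = 22/2 = 11.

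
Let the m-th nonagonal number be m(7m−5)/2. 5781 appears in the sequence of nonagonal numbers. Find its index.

Set n(7n−5)/2 = 5781, giving 7n² − 5n − 11562 = 0.
The discriminant is 25 + 56·5781 = 323761, and √323761 = 569.
So n = (5 + 569) / 14 = 574/14 = 41.

41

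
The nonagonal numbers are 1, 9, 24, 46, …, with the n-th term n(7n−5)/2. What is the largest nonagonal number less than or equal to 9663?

9334

Solve n(7n−5)/2 ≤ 9663 for integer n.
n = 52 gives 9334 ≤ 9663, while n = 53 gives 9699 > 9663; so the answer is 9334.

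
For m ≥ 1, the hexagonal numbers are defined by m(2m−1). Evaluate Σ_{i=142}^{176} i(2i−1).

Σ i(2i−1) = 2Σi² − Σi over i = 142..176.
Σi = 15576 − 10011 = 5565 and Σi² = 1832776 − 944371 = 888405.
2·888405 − 1·5565 = 1771245.

1771245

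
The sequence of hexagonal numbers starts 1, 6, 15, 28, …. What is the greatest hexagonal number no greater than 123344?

Solve n(2n−1) ≤ 123344 for integer n.
n = 248 gives 122760 ≤ 123344, while n = 249 gives 123753 > 123344; so the answer is 122760.

122760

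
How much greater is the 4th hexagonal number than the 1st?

4·(2·4 − 1) = 28 and 1·(2·1 − 1) = 1.
Difference: 28 − 1 = 27.

27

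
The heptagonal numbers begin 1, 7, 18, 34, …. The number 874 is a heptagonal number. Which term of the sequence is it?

Set n(5n−3)/2 = 874, giving 5n² − 3n − 1748 = 0.
The discriminant is 9 + 40·874 = 34969, and √34969 = 187.
So n = (3 + 187) / 10 = 190/10 = 19.

19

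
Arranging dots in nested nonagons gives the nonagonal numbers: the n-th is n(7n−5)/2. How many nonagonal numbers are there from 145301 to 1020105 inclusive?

The n-th nonagonal number is n(7n−5)/2.
Smallest index with value ≥ 145301: n = 205 (giving 146575).
Largest index with value ≤ 1020105: n = 540 (giving 1019250).
Indices 205 through 540: 336 terms.

336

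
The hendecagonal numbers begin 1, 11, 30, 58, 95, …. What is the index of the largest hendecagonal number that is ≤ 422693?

Solve n(9n−7)/2 ≤ 422693 for integer n.
n = 306 gives 420291 ≤ 422693, while n = 307 gives 423046 > 422693; so the answer is index 306.

306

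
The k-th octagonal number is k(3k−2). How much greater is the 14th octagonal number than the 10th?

14·(3·14 − 2) = 560 and 10·(3·10 − 2) = 280.
Difference: 560 − 280 = 280.

280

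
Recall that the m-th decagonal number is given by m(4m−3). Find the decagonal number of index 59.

The 59th decagonal number is n(4n−3) with n = 59.
59·(4·59 − 3) = 59·233 = 13747.

13747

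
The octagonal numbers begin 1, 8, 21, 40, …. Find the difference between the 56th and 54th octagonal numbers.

56·(3·56 − 2) = 9296 and 54·(3·54 − 2) = 8640.
Difference: 9296 − 8640 = 656.

656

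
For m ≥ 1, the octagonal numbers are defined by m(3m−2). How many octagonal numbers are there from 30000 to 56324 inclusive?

37

The n-th octagonal number is n(3n−2).
Smallest index with value ≥ 30000: n = 101 (giving 30401).
Largest index with value ≤ 56324: n = 137 (giving 56033).
Indices 101 through 137: 37 terms.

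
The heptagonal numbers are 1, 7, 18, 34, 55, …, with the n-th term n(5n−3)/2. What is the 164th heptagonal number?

66994

The 164th heptagonal number is n(5n−3)/2 with n = 164.
164·(5·164 − 3)/2 = 164·817/2 = 66994.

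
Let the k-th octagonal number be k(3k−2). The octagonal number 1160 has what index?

20

Set n(3n−2) = 1160, giving 3n² − 2n − 1160 = 0.
The discriminant is 4 + 12·1160 = 13924, and √13924 = 118.
So n = (2 + 118) / 6 = 120/6 = 20.
Check: 20·(3·20 − 2) = 1160. ✓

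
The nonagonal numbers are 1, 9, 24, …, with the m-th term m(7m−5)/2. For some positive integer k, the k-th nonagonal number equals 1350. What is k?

Set n(7n−5)/2 = 1350, giving 7n² − 5n − 2700 = 0.
The discriminant is 25 + 56·1350 = 75625, and √75625 = 275.
So n = (5 + 275) / 14 = 280/14 = 20.

20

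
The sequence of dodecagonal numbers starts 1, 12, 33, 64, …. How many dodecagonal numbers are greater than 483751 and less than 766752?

80

The n-th dodecagonal number is n(5n−4).
Smallest index with value > 483751: n = 312 (giving 485472).
Largest index with value < 766752: n = 391 (giving 762841).
Indices 312 through 391: 80 terms.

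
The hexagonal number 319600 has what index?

Set n(2n−1) = 319600, giving 2n² − n − 319600 = 0.
The discriminant is 1 + 8·319600 = 2556801, and √2556801 = 1599.
So n = (1 + 1599) / 4 = 1600/4 = 400.
Check: 400·(2·400 − 1) = 319600. ✓

400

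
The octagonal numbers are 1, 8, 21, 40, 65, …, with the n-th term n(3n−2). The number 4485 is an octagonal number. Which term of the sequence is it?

Set n(3n−2) = 4485, giving 3n² − 2n − 4485 = 0.
So n = (2 + 232) / 6 = 234/6 = 39.

39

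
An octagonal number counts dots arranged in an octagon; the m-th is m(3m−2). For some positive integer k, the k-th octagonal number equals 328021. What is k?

331

Set n(3n−2) = 328021, giving 3n² − 2n − 328021 = 0.
The discriminant is 4 + 12·328021 = 3936256, and √3936256 = 1984.
So n = (2 + 1984) / 6 = 1986/6 = 331.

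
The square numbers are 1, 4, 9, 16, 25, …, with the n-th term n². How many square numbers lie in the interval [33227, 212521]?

The n-th square number is n².
Smallest index with value ≥ 33227: n = 183 (giving 33489).
Largest index with value ≤ 212521: n = 461 (giving 212521).
Indices 183 through 461: 279 terms.

279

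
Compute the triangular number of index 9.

45

The 9th triangular number is n(n+1)/2 with n = 9.
9·10/2 = 90/2 = 45.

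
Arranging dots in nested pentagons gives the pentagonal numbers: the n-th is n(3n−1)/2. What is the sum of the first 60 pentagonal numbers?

109800

Σ i(3i−1)/2 = (3Σi² − Σi) / 2 over i = 1..60.
Σi = 1830 and Σi² = 73810.
(3·73810 − 1·1830) / 2 = 219600/2 = 109800.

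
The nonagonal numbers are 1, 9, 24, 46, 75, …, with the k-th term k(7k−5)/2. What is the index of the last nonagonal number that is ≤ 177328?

225

Solve n(7n−5)/2 ≤ 177328 for integer n.
n = 225 gives 176625 ≤ 177328, while n = 226 gives 178201 > 177328; so the answer is index 225.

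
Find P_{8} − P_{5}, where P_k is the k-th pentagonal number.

8·(3·8 − 1)/2 = 92 and 5·(3·5 − 1)/2 = 35.
Difference: 92 − 35 = 57.

57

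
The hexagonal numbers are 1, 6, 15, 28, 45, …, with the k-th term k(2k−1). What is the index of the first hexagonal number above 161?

Solve n(2n−1) > 161 for integer n.
The largest n with value ≤ 161 is 9 (since 153 ≤ 161 < 190), so the first above is n = 10, value 190.

10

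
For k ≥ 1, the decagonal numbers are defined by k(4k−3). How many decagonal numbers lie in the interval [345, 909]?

The n-th decagonal number is n(4n−3).
Smallest index with value ≥ 345: n = 10 (giving 370).
Largest index with value ≤ 909: n = 15 (giving 855).
Indices 10 through 15: 6 terms.

6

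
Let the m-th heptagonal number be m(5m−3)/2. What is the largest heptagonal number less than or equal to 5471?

5452

Solve n(5n−3)/2 ≤ 5471 for integer n.
n = 47 gives 5452 ≤ 5471, while n = 48 gives 5688 > 5471; so the answer is 5452.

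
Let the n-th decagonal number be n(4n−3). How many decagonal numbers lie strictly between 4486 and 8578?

13

The n-th decagonal number is n(4n−3).
Smallest index with value > 4486: n = 34 (giving 4522).
Largest index with value < 8578: n = 46 (giving 8326).
Indices 34 through 46: 13 terms.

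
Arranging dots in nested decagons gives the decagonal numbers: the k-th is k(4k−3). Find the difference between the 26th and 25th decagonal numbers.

Consecutive decagonal numbers differ by 8n − 7: here 8·26 − 7 = 201.

201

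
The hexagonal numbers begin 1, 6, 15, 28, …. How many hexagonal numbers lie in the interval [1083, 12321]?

55

The n-th hexagonal number is n(2n−1).
Smallest index with value ≥ 1083: n = 24 (giving 1128).
Largest index with value ≤ 12321: n = 78 (giving 12090).
Indices 24 through 78: 55 terms.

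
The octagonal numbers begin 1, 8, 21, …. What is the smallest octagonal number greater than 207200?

208560

Solve n(3n−2) > 207200 for integer n.
The largest n with value ≤ 207200 is 263 (since 206981 ≤ 207200 < 208560), so the first above is n = 264, value 208560.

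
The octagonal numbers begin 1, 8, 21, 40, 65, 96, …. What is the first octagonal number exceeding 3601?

Solve n(3n−2) > 3601 for integer n.
The largest n with value ≤ 3601 is 34 (since 3400 ≤ 3601 < 3605), so the first above is n = 35, value 3605.

3605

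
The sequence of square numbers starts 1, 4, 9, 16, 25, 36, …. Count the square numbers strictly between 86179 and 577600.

466

The n-th square number is n².
Smallest index with value > 86179: n = 294 (giving 86436).
Largest index with value < 577600: n = 759 (giving 576081).
Indices 294 through 759: 466 terms.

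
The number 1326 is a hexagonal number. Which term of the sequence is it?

Set n(2n−1) = 1326, giving 2n² − n − 1326 = 0.
The discriminant is 1 + 8·1326 = 10609, and √10609 = 103.
So n = (1 + 103) / 4 = 104/4 = 26.

26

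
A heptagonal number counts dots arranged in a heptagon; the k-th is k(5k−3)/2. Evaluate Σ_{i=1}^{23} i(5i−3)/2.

10396

Σ i(5i−3)/2 = (5Σi² − 3Σi) / 2 over i = 1..23.
Σi = 276 and Σi² = 4324.
(5·4324 − 3·276) / 2 = 20792/2 = 10396.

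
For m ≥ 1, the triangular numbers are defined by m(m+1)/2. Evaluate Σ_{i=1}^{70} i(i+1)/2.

59640

Σ i(i+1)/2 = (Σi² + Σi) / 2 over i = 1..70.
Σi = 2485 and Σi² = 116795.
(1·116795 + 1·2485) / 2 = 119280/2 = 59640.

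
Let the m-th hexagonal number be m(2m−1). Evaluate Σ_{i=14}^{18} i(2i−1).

2500

Σ i(2i−1) = 2Σi² − Σi over i = 14..18.
Σi = 171 − 91 = 80 and Σi² = 2109 − 819 = 1290.
2·1290 − 1·80 = 2500.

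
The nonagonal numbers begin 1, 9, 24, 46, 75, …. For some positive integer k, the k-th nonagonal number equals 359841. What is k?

Set n(7n−5)/2 = 359841, giving 7n² − 5n − 719682 = 0.
So n = (5 + 4489) / 14 = 4494/14 = 321.
Check: 321·(7·321 − 5)/2 = 359841. ✓

321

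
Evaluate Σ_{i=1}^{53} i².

51039

Σ_{i=1}^{53} i² = 53·54·107/6 = 51039.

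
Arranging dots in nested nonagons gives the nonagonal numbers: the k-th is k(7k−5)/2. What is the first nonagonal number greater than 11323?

Solve n(7n−5)/2 > 11323 for integer n.
The largest n with value ≤ 11323 is 57 (since 11229 ≤ 11323 < 11629), so the first above is n = 58, value 11629.

11629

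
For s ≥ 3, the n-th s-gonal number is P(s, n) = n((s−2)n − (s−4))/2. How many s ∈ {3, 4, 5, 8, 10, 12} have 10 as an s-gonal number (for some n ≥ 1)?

2

s = 3: P(3, 4) = 10. ✓
s = 4: P(4, 3) = 9 and P(4, 4) = 16; 10 is not s-gonal.
s = 5: P(5, 2) = 5 and P(5, 3) = 12; 10 is not s-gonal.
s = 8: P(8, 2) = 8 and P(8, 3) = 21; 10 is not s-gonal.
s = 10: P(10, 2) = 10. ✓
s = 12: P(12, 1) = 1 and P(12, 2) = 12; 10 is not s-gonal.
Hits: s ∈ {3, 10} → 2.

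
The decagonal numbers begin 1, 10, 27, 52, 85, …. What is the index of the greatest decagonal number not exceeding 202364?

Solve n(4n−3) ≤ 202364 for integer n.
n = 225 gives 201825 ≤ 202364, while n = 226 gives 203626 > 202364; so the answer is index 225.

225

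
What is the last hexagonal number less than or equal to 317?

Solve n(2n−1) ≤ 317 for integer n.
n = 12 gives 276 ≤ 317, while n = 13 gives 325 > 317; so the answer is 276.

276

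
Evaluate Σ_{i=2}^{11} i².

Σ_{i=2}^{11} i² = 506 − 1 = 505.

505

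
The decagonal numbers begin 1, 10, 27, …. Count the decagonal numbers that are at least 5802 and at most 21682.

The n-th decagonal number is n(4n−3).
Smallest index with value ≥ 5802: n = 39 (giving 5967).
Largest index with value ≤ 21682: n = 74 (giving 21682).
Indices 39 through 74: 36 terms.

36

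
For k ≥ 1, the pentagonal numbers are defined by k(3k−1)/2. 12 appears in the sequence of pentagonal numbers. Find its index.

3

Set n(3n−1)/2 = 12, giving 3n² − n − 24 = 0.
The discriminant is 1 + 24·12 = 289, and √289 = 17.
So n = (1 + 17) / 6 = 18/6 = 3.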